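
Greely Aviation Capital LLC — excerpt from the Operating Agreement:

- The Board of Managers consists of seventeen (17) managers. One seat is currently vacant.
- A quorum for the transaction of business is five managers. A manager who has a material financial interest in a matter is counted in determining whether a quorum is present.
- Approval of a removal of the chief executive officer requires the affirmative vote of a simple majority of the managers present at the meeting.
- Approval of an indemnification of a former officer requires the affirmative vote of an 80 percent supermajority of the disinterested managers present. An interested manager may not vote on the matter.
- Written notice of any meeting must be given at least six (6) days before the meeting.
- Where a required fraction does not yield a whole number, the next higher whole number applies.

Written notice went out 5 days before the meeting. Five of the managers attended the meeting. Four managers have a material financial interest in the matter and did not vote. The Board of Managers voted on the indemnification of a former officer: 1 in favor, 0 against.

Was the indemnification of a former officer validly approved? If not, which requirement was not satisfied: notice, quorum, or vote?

Notice: 5 days given; 6 required (5 < 6). Not satisfied.
Quorum: 5 present (interested managers count toward quorum); quorum is 5. Satisfied.
Vote: the indemnification of a former officer requires four-fifths of the disinterested managers present (5 − 4 = 1). 4/5 of 1 = 0.80, rounded up to 1, so 1 affirmative vote is needed; 1 voted in favor. Satisfied.

Invalid — notice requirement not satisfied.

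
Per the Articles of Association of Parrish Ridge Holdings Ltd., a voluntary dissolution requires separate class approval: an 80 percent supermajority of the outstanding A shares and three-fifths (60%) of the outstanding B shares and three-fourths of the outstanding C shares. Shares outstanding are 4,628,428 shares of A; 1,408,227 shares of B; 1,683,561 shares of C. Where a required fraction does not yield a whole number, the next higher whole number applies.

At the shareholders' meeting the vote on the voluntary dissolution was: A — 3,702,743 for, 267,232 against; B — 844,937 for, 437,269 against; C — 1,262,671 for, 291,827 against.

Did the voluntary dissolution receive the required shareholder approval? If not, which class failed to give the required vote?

Approved — every class gave the required vote.

A: 4/5 of 4628428 = 3702742.40, rounded up to 3702743; 3,702,743 required, 3,702,743 in favor — approved.
B: 3/5 of 1408227 = 844936.20, rounded up to 844937; 844,937 required, 844,937 in favor — approved.
C: 3/4 of 1683561 = 1262670.75, rounded up to 1262671; 1,262,671 required, 1,262,671 in favor — approved.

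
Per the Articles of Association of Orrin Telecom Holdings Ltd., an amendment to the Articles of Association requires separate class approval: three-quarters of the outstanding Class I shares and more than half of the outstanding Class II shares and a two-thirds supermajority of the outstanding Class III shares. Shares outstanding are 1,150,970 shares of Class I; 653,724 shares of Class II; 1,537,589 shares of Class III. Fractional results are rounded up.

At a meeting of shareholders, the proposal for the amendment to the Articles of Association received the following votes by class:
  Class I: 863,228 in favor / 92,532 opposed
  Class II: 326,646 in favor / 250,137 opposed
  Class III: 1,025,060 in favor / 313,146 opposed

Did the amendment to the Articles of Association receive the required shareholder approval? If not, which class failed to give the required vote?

Class I: 3/4 of 1150970 = 863227.50, rounded up to 863228; 863,228 required, 863,228 in favor — approved.
Class II: a majority of 653724 is 326863; 326,863 required, 326,646 in favor — not approved.
Class III: 2/3 of 1537589 = 1025059.33, rounded up to 1025060; 1,025,060 required, 1,025,060 in favor — approved.

Not approved — the Class II shares did not give the required vote.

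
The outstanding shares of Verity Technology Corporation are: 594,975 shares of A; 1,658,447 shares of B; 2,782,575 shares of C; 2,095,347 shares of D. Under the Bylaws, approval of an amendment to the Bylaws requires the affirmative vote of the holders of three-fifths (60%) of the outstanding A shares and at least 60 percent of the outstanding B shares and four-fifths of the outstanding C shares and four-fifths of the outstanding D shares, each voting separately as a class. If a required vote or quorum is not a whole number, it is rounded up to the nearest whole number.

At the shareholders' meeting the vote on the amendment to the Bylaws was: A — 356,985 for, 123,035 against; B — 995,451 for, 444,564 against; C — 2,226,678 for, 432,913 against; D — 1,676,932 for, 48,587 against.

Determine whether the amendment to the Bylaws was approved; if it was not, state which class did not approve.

A: 3/5 of 594975 = 356985; 356,985 required, 356,985 in favor — approved.
B: 3/5 of 1658447 = 995068.20, rounded up to 995069; 995,069 required, 995,451 in favor — approved.
C: 4/5 of 2782575 = 2226060; 2,226,060 required, 2,226,678 in favor — approved.
D: 4/5 of 2095347 = 1676277.60, rounded up to 1676278; 1,676,278 required, 1,676,932 in favor — approved.

Approved — every class gave the required vote.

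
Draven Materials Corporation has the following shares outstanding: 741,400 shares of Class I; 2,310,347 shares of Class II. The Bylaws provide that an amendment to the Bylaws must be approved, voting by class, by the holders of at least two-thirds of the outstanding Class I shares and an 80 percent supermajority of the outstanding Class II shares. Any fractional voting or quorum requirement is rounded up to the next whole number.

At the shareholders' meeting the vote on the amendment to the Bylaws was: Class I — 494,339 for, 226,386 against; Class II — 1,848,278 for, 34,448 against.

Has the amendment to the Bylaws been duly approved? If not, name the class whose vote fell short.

Approved — every class gave the required vote.

Class I: 2/3 of 741400 = 494266.67, rounded up to 494267; 494,267 required, 494,339 in favor — approved.
Class II: 4/5 of 2310347 = 1848277.60, rounded up to 1848278; 1,848,278 required, 1,848,278 in favor — approved.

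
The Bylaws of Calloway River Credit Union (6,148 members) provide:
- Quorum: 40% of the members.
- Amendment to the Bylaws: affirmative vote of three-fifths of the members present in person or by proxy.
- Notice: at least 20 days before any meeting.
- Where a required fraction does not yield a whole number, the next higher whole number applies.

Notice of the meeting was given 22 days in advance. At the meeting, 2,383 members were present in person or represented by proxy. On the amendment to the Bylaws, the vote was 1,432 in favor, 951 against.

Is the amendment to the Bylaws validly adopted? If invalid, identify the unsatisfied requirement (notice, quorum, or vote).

Notice: 22 days given; 20 required. Satisfied.
Quorum: 40% of 6,148 = 2,459.20, rounded up to 2,460; 2,383 present. Not satisfied.
Vote: requires three-fifths of those present (2,383); 3/5 of 2383 = 1429.80, rounded up to 1430, so 1,430 needed; 1,432 in favor. Satisfied.

Invalid — quorum requirement not satisfied.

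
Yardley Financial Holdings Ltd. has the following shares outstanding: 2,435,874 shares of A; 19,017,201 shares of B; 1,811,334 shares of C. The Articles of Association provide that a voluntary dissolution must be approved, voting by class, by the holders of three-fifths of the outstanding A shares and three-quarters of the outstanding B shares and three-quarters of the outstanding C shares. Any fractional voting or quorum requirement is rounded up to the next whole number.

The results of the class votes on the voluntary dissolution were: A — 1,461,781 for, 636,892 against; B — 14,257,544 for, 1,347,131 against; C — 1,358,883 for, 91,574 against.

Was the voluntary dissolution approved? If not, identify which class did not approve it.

Not approved — the B shares did not give the required vote.

A: 3/5 of 2435874 = 1461524.40, rounded up to 1461525; 1,461,525 required, 1,461,781 in favor — approved.
B: 3/4 of 19017201 = 14262900.75, rounded up to 14262901; 14,262,901 required, 14,257,544 in favor — not approved.
C: 3/4 of 1811334 = 1358500.50, rounded up to 1358501; 1,358,501 required, 1,358,883 in favor — approved.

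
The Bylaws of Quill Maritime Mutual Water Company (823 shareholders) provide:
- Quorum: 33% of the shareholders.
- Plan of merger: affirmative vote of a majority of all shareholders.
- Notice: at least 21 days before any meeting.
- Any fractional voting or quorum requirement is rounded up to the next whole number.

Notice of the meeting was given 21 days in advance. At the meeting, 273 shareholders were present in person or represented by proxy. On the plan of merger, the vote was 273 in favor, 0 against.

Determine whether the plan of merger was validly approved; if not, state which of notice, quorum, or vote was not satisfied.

Invalid — vote requirement not satisfied.

Notice: 21 days given; 21 required. Satisfied.
Quorum: 33% of 823 = 271.59, rounded up to 272; 273 present. Satisfied.
Vote: requires a majority of all shareholders (823); a majority of 823 is 412, so 412 needed; 273 in favor. Not satisfied.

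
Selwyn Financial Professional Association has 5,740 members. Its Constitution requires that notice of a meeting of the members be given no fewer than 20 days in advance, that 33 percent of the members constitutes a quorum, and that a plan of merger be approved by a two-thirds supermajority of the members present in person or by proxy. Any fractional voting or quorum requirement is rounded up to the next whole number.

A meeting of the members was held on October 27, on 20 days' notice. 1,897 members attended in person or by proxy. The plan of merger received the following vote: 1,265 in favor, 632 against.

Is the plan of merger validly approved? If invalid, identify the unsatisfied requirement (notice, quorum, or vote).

Valid — all requirements satisfied.

Notice: 20 days given; 20 required. Satisfied.
Quorum: 33% of 5,740 = 1,894.20, rounded up to 1,895; 1,897 present. Satisfied.
Vote: requires two-thirds of those present (1,897); 2/3 of 1897 = 1264.67, rounded up to 1265, so 1,265 needed; 1,265 in favor. Satisfied.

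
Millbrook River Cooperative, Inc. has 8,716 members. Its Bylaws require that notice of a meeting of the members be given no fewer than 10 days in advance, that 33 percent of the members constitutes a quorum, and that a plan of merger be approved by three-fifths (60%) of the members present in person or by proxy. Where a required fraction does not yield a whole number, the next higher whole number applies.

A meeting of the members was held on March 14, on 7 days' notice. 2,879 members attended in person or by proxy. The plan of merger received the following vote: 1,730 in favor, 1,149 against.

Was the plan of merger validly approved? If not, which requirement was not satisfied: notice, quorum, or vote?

Notice: 7 days given; 10 required. Not satisfied.
Quorum: 33% of 8,716 = 2,876.28, rounded up to 2,877; 2,879 present. Satisfied.
Vote: requires three-fifths of those present (2,879); 3/5 of 2879 = 1727.40, rounded up to 1728, so 1,728 needed; 1,730 in favor. Satisfied.

Invalid — notice requirement not satisfied.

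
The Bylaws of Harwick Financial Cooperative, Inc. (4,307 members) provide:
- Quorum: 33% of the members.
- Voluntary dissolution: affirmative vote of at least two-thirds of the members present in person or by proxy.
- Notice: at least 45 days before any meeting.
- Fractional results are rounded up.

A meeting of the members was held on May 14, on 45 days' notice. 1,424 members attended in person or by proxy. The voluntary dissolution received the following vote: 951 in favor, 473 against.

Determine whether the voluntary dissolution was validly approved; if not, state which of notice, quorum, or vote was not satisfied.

Valid — all requirements satisfied.

Notice: 45 days given; 45 required. Satisfied.
Quorum: 33% of 4,307 = 1,421.31, rounded up to 1,422; 1,424 present. Satisfied.
Vote: requires two-thirds of those present (1,424); 2/3 of 1424 = 949.33, rounded up to 950, so 950 needed; 951 in favor. Satisfied.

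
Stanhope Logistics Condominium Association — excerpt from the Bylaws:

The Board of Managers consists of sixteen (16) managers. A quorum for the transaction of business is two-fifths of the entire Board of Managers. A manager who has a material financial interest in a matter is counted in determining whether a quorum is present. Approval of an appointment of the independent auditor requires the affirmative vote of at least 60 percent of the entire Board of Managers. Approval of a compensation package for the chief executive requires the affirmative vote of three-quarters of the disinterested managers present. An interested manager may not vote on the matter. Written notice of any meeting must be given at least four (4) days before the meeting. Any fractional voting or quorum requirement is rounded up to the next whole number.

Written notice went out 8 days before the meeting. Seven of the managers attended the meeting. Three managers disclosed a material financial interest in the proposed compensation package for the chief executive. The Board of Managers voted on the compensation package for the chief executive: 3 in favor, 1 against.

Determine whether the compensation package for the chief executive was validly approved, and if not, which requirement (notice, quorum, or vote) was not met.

Valid — all requirements satisfied.

Notice: 8 days given; 4 required (8 ≥ 4). Satisfied.
Quorum: 7 present (interested managers count toward quorum); quorum is 7. Satisfied.
Vote: the compensation package for the chief executive requires three-fourths of the disinterested managers present (7 − 3 = 4). 3/4 of 4 = 3, so 3 affirmative votes are needed; 3 voted in favor. Satisfied.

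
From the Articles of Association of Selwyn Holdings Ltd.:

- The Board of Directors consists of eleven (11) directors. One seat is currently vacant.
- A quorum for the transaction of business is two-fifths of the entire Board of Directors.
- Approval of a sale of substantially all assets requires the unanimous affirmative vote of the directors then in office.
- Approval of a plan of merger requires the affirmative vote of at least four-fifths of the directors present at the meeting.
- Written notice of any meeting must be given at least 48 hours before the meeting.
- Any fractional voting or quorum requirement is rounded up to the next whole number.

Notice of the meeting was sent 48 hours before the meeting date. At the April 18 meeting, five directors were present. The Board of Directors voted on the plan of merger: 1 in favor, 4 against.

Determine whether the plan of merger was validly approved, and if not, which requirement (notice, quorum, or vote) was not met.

Notice: 48 hours given; 48 required (48 ≥ 48). Satisfied.
Quorum: 5 present; quorum is 5. Satisfied.
Vote: the plan of merger requires four-fifths of the directors present (5). 4/5 of 5 = 4, so 4 affirmative votes are needed; 1 voted in favor. Not satisfied.

Invalid — vote requirement not satisfied.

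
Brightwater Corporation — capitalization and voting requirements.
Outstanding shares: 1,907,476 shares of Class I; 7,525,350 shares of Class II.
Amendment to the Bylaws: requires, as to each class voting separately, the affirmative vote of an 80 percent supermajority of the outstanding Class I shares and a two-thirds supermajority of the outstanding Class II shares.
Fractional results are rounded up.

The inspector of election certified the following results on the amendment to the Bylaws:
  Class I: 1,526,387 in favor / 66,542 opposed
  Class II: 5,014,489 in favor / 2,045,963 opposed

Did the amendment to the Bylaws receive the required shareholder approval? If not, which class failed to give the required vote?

Class I: 4/5 of 1907476 = 1525980.80, rounded up to 1525981; 1,525,981 required, 1,526,387 in favor — approved.
Class II: 2/3 of 7525350 = 5016900; 5,016,900 required, 5,014,489 in favor — not approved.

Not approved — the Class II shares did not give the required vote.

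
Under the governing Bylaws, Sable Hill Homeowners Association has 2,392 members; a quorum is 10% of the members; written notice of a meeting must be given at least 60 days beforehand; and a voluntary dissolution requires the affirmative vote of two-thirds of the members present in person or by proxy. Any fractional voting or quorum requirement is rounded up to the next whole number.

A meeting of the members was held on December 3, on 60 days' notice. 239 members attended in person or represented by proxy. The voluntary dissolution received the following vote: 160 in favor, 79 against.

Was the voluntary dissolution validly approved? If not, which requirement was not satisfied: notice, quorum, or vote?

Invalid — quorum requirement not satisfied.

Notice: 60 days given; 60 required. Satisfied.
Quorum: 10% of 2,392 = 239.20, rounded up to 240; 239 present. Not satisfied.
Vote: requires two-thirds of those present (239); 2/3 of 239 = 159.33, rounded up to 160, so 160 needed; 160 in favor. Satisfied.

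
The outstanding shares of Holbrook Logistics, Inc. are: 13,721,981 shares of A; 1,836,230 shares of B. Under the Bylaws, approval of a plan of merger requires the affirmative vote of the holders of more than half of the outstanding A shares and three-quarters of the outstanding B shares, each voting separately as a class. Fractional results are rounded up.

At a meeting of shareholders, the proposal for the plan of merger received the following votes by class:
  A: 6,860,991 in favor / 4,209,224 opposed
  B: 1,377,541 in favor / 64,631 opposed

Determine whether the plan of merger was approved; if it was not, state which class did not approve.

Approved — every class gave the required vote.

A: a majority of 13721981 is 6860991; 6,860,991 required, 6,860,991 in favor — approved.
B: 3/4 of 1836230 = 1377172.50, rounded up to 1377173; 1,377,173 required, 1,377,541 in favor — approved.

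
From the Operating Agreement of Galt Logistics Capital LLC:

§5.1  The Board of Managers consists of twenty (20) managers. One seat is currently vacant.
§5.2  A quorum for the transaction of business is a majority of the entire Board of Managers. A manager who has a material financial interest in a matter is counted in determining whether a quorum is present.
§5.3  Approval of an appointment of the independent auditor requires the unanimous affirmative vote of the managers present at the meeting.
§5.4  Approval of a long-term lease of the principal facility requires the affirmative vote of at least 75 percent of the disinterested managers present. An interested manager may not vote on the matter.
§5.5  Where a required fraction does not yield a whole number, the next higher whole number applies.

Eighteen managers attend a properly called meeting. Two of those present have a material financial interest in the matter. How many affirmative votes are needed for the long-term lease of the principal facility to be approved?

The long-term lease of the principal facility requires three-fourths of the disinterested managers present (18 − 2 = 16).
3/4 of 16 = 12.

12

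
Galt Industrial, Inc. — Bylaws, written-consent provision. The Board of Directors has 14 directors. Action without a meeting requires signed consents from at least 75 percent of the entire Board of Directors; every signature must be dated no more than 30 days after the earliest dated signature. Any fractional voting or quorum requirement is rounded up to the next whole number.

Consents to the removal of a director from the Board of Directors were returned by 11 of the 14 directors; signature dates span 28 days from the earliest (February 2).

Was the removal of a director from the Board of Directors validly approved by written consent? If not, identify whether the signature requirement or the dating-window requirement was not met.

Signatures required: at least 75 percent of 14 — 3/4 of 14 = 10.50, rounded up to 11, so 11 needed; 11 signed. Sufficient.
Dating window: the latest signature is 28 days after the earliest; the limit is 30 days. Within the window.

Effective — both the signature and dating-window requirements are satisfied.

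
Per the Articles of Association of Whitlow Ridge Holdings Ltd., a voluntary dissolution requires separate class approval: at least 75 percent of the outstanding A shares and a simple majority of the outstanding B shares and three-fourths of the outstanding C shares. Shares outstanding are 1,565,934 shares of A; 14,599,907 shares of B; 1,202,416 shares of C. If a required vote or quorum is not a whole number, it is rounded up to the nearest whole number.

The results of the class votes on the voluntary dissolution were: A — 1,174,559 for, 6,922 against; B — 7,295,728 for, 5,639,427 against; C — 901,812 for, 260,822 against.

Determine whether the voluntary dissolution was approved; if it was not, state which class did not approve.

A: 3/4 of 1565934 = 1174450.50, rounded up to 1174451; 1,174,451 required, 1,174,559 in favor — approved.
B: a majority of 14599907 is 7299954; 7,299,954 required, 7,295,728 in favor — not approved.
C: 3/4 of 1202416 = 901812; 901,812 required, 901,812 in favor — approved.

Not approved — the B shares did not give the required vote.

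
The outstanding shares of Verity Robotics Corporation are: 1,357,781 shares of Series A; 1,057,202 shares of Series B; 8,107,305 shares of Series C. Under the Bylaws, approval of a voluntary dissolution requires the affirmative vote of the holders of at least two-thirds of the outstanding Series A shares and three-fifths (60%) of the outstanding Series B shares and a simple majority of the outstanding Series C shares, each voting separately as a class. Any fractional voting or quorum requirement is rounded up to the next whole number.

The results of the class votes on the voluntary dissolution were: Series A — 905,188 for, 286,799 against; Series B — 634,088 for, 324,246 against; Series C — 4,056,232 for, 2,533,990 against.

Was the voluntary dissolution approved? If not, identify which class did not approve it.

Not approved — the Series B shares did not give the required vote.

Series A: 2/3 of 1357781 = 905187.33, rounded up to 905188; 905,188 required, 905,188 in favor — approved.
Series B: 3/5 of 1057202 = 634321.20, rounded up to 634322; 634,322 required, 634,088 in favor — not approved.
Series C: a majority of 8107305 is 4053653; 4,053,653 required, 4,056,232 in favor — approved.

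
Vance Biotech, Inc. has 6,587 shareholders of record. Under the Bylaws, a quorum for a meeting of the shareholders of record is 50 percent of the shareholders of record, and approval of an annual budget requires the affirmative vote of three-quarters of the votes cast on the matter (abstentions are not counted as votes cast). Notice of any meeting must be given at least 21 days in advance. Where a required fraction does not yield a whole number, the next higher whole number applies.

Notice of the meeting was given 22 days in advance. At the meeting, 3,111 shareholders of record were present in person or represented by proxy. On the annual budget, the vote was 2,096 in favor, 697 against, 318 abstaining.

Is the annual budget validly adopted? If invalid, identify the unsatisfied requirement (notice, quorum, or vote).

Notice: 22 days given; 21 required. Satisfied.
Quorum: 50% of 6,587 = 3,293.50, rounded up to 3,294; 3,111 present. Not satisfied.
Vote: requires three-fourths of the votes cast (3,111 − 318 abstaining = 2,793); 3/4 of 2793 = 2094.75, rounded up to 2095, so 2,095 needed; 2,096 in favor. Satisfied.

Invalid — quorum requirement not satisfied.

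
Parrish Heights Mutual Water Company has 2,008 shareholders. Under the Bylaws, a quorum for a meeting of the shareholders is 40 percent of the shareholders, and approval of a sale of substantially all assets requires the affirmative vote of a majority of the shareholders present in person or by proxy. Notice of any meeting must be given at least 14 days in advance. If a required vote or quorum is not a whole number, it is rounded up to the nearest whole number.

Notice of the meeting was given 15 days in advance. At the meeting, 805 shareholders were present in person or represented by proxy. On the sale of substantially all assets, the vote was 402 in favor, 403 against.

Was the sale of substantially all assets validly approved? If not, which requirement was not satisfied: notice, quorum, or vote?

Notice: 15 days given; 14 required. Satisfied.
Quorum: 40% of 2,008 = 803.20, rounded up to 804; 805 present. Satisfied.
Vote: requires a majority of those present (805); a majority of 805 is 403, so 403 needed; 402 in favor. Not satisfied.

Invalid — vote requirement not satisfied.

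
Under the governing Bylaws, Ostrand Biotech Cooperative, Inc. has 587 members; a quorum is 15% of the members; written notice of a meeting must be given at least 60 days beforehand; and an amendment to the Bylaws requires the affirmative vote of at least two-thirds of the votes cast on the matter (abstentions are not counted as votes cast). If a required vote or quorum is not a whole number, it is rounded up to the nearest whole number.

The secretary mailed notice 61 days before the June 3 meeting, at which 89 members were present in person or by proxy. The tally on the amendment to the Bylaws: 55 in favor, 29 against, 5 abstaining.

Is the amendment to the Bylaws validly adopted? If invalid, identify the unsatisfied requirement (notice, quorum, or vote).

Notice: 61 days given; 60 required. Satisfied.
Quorum: 15% of 587 = 88.05, rounded up to 89; 89 present. Satisfied.
Vote: requires two-thirds of the votes cast (89 − 5 abstaining = 84); 2/3 of 84 = 56, so 56 needed; 55 in favor. Not satisfied.

Invalid — vote requirement not satisfied.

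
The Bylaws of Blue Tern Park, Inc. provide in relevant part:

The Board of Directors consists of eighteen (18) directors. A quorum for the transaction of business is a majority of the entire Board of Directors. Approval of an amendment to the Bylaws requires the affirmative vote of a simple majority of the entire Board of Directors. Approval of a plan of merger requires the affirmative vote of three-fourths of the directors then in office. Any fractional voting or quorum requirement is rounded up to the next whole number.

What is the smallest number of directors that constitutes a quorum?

10

A majority of 18 is 10.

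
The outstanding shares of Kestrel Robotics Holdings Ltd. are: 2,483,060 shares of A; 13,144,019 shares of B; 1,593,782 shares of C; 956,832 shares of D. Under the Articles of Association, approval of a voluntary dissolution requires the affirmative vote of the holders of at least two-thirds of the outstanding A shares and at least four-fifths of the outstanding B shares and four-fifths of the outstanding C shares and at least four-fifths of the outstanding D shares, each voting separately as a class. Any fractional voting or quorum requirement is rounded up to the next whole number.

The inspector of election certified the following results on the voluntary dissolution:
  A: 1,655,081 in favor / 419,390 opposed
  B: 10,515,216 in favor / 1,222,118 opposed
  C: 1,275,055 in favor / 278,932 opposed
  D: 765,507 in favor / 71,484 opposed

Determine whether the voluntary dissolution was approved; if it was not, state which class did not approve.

Not approved — the A shares did not give the required vote.

A: 2/3 of 2483060 = 1655373.33, rounded up to 1655374; 1,655,374 required, 1,655,081 in favor — not approved.
B: 4/5 of 13144019 = 10515215.20, rounded up to 10515216; 10,515,216 required, 10,515,216 in favor — approved.
C: 4/5 of 1593782 = 1275025.60, rounded up to 1275026; 1,275,026 required, 1,275,055 in favor — approved.
D: 4/5 of 956832 = 765465.60, rounded up to 765466; 765,466 required, 765,507 in favor — approved.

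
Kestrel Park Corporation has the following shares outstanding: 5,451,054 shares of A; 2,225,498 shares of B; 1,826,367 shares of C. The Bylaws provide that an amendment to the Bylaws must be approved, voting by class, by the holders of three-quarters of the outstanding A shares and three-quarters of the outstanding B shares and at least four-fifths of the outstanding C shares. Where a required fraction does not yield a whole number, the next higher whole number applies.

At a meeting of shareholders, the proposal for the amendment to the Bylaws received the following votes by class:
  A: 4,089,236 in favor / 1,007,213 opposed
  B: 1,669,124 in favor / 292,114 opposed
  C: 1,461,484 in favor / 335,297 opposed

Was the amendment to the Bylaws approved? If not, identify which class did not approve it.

Approved — every class gave the required vote.

A: 3/4 of 5451054 = 4088290.50, rounded up to 4088291; 4,088,291 required, 4,089,236 in favor — approved.
B: 3/4 of 2225498 = 1669123.50, rounded up to 1669124; 1,669,124 required, 1,669,124 in favor — approved.
C: 4/5 of 1826367 = 1461093.60, rounded up to 1461094; 1,461,094 required, 1,461,484 in favor — approved.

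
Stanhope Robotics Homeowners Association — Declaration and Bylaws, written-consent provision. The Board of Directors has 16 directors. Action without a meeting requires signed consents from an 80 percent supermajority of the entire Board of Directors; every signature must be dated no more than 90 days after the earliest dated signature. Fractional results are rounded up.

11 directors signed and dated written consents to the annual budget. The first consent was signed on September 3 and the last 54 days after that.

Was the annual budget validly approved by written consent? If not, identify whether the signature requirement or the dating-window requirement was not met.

Not effective — insufficient signatures.

Signatures required: an 80 percent supermajority of 16 — 4/5 of 16 = 12.80, rounded up to 13, so 13 needed; 11 signed. Insufficient.
Dating window: the latest signature is 54 days after the earliest; the limit is 90 days. Within the window.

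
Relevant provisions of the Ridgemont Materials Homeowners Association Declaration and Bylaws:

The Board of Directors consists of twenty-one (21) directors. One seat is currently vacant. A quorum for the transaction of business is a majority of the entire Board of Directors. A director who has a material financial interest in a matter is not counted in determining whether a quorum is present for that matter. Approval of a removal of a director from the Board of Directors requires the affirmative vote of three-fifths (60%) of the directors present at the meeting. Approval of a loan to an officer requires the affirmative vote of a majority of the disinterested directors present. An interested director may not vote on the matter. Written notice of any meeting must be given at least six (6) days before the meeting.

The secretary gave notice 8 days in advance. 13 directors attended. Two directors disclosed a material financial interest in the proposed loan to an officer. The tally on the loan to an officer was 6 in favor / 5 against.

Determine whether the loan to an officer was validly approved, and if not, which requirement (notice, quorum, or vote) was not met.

Valid — all requirements satisfied.

Notice: 8 days given; 6 required (8 ≥ 6). Satisfied.
Quorum: 13 present, but the 2 interested directors do not count, leaving 11. Quorum is 11. Satisfied.
Vote: the loan to an officer requires a majority of the disinterested directors present (13 − 2 = 11). A majority of 11 is 6, so 6 affirmative votes are needed; 6 voted in favor. Satisfied.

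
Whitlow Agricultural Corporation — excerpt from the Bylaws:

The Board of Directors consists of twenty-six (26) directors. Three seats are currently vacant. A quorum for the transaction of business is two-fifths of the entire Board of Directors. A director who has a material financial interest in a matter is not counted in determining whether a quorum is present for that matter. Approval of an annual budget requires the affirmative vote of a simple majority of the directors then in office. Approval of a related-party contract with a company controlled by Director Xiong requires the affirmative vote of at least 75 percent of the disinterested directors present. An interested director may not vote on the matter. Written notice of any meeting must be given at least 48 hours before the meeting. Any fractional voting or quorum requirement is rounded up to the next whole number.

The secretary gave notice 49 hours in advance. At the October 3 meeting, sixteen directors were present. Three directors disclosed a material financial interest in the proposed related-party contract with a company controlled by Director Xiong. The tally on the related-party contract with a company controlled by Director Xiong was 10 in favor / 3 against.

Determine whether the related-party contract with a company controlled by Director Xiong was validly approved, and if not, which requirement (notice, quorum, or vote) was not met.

Notice: 49 hours given; 48 required (49 ≥ 48). Satisfied.
Quorum: 16 present, but the 3 interested directors do not count, leaving 13. Quorum is 11. Satisfied.
Vote: the related-party contract with a company controlled by Director Xiong requires three-fourths of the disinterested directors present (16 − 3 = 13). 3/4 of 13 = 9.75, rounded up to 10, so 10 affirmative votes are needed; 10 voted in favor. Satisfied.

Valid — all requirements satisfied.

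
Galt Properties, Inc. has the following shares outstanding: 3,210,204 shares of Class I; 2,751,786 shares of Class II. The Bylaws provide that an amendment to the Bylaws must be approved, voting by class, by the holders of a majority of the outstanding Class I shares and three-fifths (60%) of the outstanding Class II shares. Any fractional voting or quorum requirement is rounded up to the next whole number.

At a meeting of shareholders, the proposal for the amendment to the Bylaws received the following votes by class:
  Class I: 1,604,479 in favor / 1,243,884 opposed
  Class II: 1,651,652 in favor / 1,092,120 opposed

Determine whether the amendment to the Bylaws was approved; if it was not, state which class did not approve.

Not approved — the Class I shares did not give the required vote.

Class I: a majority of 3210204 is 1605103; 1,605,103 required, 1,604,479 in favor — not approved.
Class II: 3/5 of 2751786 = 1651071.60, rounded up to 1651072; 1,651,072 required, 1,651,652 in favor — approved.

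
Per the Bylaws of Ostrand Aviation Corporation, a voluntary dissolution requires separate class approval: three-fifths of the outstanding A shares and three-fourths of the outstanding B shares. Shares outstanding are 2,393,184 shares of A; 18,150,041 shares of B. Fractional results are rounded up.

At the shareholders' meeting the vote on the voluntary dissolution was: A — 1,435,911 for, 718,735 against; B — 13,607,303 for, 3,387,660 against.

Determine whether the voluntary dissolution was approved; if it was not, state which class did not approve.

A: 3/5 of 2393184 = 1435910.40, rounded up to 1435911; 1,435,911 required, 1,435,911 in favor — approved.
B: 3/4 of 18150041 = 13612530.75, rounded up to 13612531; 13,612,531 required, 13,607,303 in favor — not approved.

Not approved — the B shares did not give the required vote.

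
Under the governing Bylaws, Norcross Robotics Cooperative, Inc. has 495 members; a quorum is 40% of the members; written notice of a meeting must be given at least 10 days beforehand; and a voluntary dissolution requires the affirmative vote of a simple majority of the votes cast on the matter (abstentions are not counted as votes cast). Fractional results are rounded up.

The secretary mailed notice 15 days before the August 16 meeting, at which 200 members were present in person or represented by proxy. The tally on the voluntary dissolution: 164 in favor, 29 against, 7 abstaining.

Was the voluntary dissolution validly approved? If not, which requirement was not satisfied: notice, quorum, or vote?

Notice: 15 days given; 10 required. Satisfied.
Quorum: 40% of 495 = 198; 200 present. Satisfied.
Vote: requires a majority of the votes cast (200 − 7 abstaining = 193); a majority of 193 is 97, so 97 needed; 164 in favor. Satisfied.

Valid — all requirements satisfied.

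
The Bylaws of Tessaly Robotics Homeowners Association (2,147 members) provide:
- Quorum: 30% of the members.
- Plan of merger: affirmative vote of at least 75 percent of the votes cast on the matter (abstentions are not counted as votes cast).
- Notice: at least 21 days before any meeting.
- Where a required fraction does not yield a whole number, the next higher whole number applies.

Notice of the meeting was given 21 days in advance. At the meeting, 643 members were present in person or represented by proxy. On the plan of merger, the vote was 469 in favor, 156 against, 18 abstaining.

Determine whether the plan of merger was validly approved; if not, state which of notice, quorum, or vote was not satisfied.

Invalid — quorum requirement not satisfied.

Notice: 21 days given; 21 required. Satisfied.
Quorum: 30% of 2,147 = 644.10, rounded up to 645; 643 present. Not satisfied.
Vote: requires three-fourths of the votes cast (643 − 18 abstaining = 625); 3/4 of 625 = 468.75, rounded up to 469, so 469 needed; 469 in favor. Satisfied.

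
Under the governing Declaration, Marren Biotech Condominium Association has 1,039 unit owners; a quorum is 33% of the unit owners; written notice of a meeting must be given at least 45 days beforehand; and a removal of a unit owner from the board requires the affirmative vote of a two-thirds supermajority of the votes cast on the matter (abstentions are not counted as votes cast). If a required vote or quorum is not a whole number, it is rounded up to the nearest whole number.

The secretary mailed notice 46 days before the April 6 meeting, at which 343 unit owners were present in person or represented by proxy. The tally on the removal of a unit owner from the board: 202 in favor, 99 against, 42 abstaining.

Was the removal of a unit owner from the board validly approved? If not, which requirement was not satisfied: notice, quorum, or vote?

Valid — all requirements satisfied.

Notice: 46 days given; 45 required. Satisfied.
Quorum: 33% of 1,039 = 342.87, rounded up to 343; 343 present. Satisfied.
Vote: requires two-thirds of the votes cast (343 − 42 abstaining = 301); 2/3 of 301 = 200.67, rounded up to 201, so 201 needed; 202 in favor. Satisfied.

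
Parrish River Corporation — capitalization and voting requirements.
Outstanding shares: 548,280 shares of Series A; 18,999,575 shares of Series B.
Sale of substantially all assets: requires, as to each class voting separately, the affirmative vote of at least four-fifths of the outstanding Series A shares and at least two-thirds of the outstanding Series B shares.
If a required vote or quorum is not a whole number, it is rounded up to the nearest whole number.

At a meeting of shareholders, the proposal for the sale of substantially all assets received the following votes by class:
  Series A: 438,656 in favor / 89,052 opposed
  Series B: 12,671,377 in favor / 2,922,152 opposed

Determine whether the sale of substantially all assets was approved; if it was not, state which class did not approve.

Approved — every class gave the required vote.

Series A: 4/5 of 548280 = 438624; 438,624 required, 438,656 in favor — approved.
Series B: 2/3 of 18999575 = 12666383.33, rounded up to 12666384; 12,666,384 required, 12,671,377 in favor — approved.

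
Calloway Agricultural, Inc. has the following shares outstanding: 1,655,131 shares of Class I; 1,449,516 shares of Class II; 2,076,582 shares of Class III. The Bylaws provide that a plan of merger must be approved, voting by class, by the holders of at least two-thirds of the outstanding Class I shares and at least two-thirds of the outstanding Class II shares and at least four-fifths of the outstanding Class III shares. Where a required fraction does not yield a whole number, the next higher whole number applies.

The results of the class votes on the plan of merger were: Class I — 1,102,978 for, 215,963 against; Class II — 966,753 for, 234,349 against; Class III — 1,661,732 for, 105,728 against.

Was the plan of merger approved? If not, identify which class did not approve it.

Class I: 2/3 of 1655131 = 1103420.67, rounded up to 1103421; 1,103,421 required, 1,102,978 in favor — not approved.
Class II: 2/3 of 1449516 = 966344; 966,344 required, 966,753 in favor — approved.
Class III: 4/5 of 2076582 = 1661265.60, rounded up to 1661266; 1,661,266 required, 1,661,732 in favor — approved.

Not approved — the Class I shares did not give the required vote.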